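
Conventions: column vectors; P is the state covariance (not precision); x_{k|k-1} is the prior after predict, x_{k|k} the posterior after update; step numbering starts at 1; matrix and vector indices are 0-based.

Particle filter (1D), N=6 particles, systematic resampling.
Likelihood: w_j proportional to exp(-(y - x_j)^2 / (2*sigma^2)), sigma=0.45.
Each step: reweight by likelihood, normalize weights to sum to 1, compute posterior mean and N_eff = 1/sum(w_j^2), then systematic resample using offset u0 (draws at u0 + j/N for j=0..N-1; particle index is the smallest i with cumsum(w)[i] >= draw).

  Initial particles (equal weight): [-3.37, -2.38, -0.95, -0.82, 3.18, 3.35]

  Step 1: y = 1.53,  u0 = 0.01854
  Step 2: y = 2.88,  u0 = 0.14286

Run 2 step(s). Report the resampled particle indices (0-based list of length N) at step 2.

step 1: w=[0.0000, 0.0000, 0.0002, 0.0008, 0.8102, 0.1888]  mean=3.2082  Neff=1.4449  idx=[4, 4, 4, 4, 4, 5]
step 2: w=[0.1747, 0.1747, 0.1747, 0.1747, 0.1747, 0.1265]  mean=3.2015  Neff=5.9310  idx=[0, 1, 2, 3, 4, 5]

resampled_idx = [0, 1, 2, 3, 4, 5]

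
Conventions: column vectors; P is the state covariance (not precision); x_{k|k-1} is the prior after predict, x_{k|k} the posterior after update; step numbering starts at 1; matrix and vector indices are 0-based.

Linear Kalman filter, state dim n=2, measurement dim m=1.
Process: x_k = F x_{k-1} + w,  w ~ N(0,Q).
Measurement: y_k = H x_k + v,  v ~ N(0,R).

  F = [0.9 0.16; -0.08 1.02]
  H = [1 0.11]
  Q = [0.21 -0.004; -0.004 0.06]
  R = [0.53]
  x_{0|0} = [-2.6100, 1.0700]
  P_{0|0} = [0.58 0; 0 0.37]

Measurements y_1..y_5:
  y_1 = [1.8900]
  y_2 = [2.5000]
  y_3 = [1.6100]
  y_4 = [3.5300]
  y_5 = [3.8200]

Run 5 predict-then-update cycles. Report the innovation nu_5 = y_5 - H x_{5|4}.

innov = [1.2454]

step 1: x^-=[-2.1778, 1.3002]  P^-=[0.6893 0.0146; 0.0146 0.4487]  S=[1.2279]  K=[0.5626; 0.0521]  nu=[3.9248]  x^+=[0.0305, 1.5047]  P^+=[0.3006 -0.0214; -0.0214 0.4453]
step 2: x^-=[0.2682, 1.5323]  P^-=[0.4587 0.0277; 0.0277 0.5287]  S=[1.0012]  K=[0.4612; 0.0858]  nu=[2.0633]  x^+=[1.2197, 1.7093]  P^+=[0.2457 -0.0119; -0.0119 0.5214]
step 3: x^-=[1.3712, 1.6459]  P^-=[0.4190 0.0526; 0.0526 0.6059]  S=[0.9679]  K=[0.4389; 0.1232]  nu=[0.0577]  x^+=[1.3966, 1.6530]  P^+=[0.2326 0.0003; 0.0003 0.5912]
step 4: x^-=[1.5214, 1.5743]  P^-=[0.4136 0.0760; 0.0760 0.6766]  S=[0.9685]  K=[0.4357; 0.1553]  nu=[1.8354]  x^+=[2.3210, 1.8594]  P^+=[0.2298 0.0105; 0.0105 0.6532]
step 5: x^-=[2.3864, 1.7109]  P^-=[0.4158 0.0955; 0.0955 0.7394]  S=[0.9758]  K=[0.4369; 0.1812]  nu=[1.2454]  x^+=[2.9306, 1.9366]  P^+=[0.2296 0.0183; 0.0183 0.7073]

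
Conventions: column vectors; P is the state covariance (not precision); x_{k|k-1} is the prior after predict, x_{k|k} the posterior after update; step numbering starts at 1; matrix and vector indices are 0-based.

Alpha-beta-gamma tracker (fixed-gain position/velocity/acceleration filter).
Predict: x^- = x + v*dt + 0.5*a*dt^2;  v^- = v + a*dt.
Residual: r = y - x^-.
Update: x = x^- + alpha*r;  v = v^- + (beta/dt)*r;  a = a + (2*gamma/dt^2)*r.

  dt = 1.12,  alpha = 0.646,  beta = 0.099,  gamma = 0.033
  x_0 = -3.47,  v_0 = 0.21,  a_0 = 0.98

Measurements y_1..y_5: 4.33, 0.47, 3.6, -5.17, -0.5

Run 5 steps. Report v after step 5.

step 1: x_pred=-2.6201  r=6.9501  x^+=1.8696  v^+=1.9219  a^+=1.3457
step 2: x_pred=4.8662  r=-4.3962  x^+=2.0263  v^+=3.0405  a^+=1.1144
step 3: x_pred=6.1306  r=-2.5306  x^+=4.4958  v^+=4.0649  a^+=0.9812
step 4: x_pred=9.6640  r=-14.8340  x^+=0.0812  v^+=3.8527  a^+=0.2007
step 5: x_pred=4.5221  r=-5.0221  x^+=1.2778  v^+=3.6336  a^+=-0.0635

v_post = 3.6336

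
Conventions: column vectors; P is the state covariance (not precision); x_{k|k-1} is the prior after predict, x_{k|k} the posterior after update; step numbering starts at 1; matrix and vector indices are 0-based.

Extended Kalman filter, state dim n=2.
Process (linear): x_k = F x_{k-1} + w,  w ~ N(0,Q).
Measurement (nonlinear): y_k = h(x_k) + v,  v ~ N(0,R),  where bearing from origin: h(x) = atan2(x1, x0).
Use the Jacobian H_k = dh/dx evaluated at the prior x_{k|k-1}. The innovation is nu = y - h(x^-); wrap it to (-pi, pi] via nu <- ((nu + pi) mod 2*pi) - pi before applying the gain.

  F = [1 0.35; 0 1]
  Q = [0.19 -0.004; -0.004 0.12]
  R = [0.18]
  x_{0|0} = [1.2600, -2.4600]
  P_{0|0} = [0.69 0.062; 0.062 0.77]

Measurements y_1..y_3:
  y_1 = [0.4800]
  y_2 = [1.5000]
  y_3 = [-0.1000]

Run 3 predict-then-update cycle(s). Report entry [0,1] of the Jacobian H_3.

step 1: x^-=[0.3990, -2.4600]  P^-=[1.0177 0.3275; 0.3275 0.8900]  H_jac=[0.3961 0.0642]  S=[0.3600]  K=[1.1782; 0.5191]  nu=[1.8900]  x^+=[2.6257, -1.4788]  P^+=[0.5180 0.1073; 0.1073 0.7930]
step 2: x^-=[2.1082, -1.4788]  P^-=[0.8803 0.3808; 0.3808 0.9130]  H_jac=[0.2230 0.3179]  S=[0.3701]  K=[0.8577; 1.0139]  nu=[2.1117]  x^+=[3.9193, 0.6621]  P^+=[0.6081 0.0591; 0.0591 0.5326]
step 3: x^-=[4.1511, 0.6621]  P^-=[0.9046 0.2415; 0.2415 0.6526]  H_jac=[-0.0375 0.2349]  S=[0.2130]  K=[0.1072; 0.6772]  nu=[-0.2582]  x^+=[4.1234, 0.4873]  P^+=[0.9022 0.2260; 0.2260 0.5549]

H_jac[0,1] = 0.2349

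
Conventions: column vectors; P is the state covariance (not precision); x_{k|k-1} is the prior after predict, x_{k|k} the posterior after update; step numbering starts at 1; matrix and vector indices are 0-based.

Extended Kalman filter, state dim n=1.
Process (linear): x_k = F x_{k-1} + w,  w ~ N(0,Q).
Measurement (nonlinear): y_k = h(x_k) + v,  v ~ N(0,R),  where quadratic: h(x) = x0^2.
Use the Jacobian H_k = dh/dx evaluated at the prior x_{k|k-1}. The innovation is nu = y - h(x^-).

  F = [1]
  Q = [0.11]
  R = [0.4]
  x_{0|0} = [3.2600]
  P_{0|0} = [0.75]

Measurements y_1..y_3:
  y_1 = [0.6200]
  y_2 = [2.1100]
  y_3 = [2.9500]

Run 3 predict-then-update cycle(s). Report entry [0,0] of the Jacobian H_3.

H_jac[0,0] = 3.0680

step 1: x^-=[3.2600]  P^-=[0.8600]  H_jac=[6.5200]  S=[36.9589]  K=[0.1517]  nu=[-10.0076]  x^+=[1.7417]  P^+=[0.0093]
step 2: x^-=[1.7417]  P^-=[0.1193]  H_jac=[3.4834]  S=[1.8477]  K=[0.2249]  nu=[-0.9235]  x^+=[1.5340]  P^+=[0.0258]
step 3: x^-=[1.5340]  P^-=[0.1358]  H_jac=[3.0680]  S=[1.6785]  K=[0.2483]  nu=[0.5969]  x^+=[1.6822]  P^+=[0.0324]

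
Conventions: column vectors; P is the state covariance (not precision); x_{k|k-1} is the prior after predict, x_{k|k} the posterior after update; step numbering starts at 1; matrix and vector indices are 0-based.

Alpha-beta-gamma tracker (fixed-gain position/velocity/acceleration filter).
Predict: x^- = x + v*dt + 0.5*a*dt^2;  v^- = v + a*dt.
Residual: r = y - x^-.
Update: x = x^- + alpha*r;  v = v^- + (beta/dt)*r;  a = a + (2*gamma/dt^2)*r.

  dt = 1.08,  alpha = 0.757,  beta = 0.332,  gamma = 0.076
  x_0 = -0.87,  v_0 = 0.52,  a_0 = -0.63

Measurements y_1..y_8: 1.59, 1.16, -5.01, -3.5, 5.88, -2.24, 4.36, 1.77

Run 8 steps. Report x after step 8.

step 1: x_pred=-0.6758  r=2.2658  x^+=1.0394  v^+=0.5361  a^+=-0.3347
step 2: x_pred=1.4232  r=-0.2632  x^+=1.2240  v^+=0.0937  a^+=-0.3690
step 3: x_pred=1.1099  r=-6.1199  x^+=-3.5229  v^+=-2.1862  a^+=-1.1666
step 4: x_pred=-6.5642  r=3.0642  x^+=-4.2446  v^+=-2.5041  a^+=-0.7672
step 5: x_pred=-7.3965  r=13.2765  x^+=2.6538  v^+=0.7486  a^+=0.9629
step 6: x_pred=4.0239  r=-6.2639  x^+=-0.7179  v^+=-0.1370  a^+=0.1466
step 7: x_pred=-0.7804  r=5.1404  x^+=3.1109  v^+=1.6015  a^+=0.8165
step 8: x_pred=5.3167  r=-3.5467  x^+=2.6318  v^+=1.3930  a^+=0.3543

x_post = 2.6318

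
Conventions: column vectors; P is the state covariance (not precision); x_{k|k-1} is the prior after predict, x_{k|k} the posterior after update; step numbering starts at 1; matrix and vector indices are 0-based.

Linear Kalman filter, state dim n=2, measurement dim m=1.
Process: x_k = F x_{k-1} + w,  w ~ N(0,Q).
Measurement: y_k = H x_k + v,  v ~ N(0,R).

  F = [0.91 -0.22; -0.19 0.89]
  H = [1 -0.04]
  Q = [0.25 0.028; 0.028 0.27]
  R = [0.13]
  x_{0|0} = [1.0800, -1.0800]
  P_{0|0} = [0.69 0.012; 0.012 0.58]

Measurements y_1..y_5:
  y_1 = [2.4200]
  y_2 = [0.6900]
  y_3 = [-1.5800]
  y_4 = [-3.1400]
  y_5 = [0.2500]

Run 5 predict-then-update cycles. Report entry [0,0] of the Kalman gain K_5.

step 1: x^-=[1.2204, -1.1664]  P^-=[0.8447 -0.1946; -0.1946 0.7503]  S=[0.9914]  K=[0.8598; -0.2266]  nu=[1.1529]  x^+=[2.2117, -1.4277]  P^+=[0.1117 -0.0015; -0.0015 0.6994]
step 2: x^-=[2.3267, -1.6908]  P^-=[0.3770 -0.1295; -0.1295 0.8285]  S=[0.5186]  K=[0.7368; -0.3136]  nu=[-1.7044]  x^+=[1.0710, -1.1563]  P^+=[0.0954 -0.0097; -0.0097 0.7775]
step 3: x^-=[1.2290, -1.2326]  P^-=[0.3705 -0.1490; -0.1490 0.8926]  S=[0.5138]  K=[0.7326; -0.3594]  nu=[-2.8583]  x^+=[-0.8651, -0.2054]  P^+=[0.0947 -0.0137; -0.0137 0.8262]
step 4: x^-=[-0.7420, -0.0184]  P^-=[0.3739 -0.1618; -0.1618 0.9325]  S=[0.5183]  K=[0.7338; -0.3841]  nu=[-2.3987]  x^+=[-2.5023, 0.9029]  P^+=[0.0948 -0.0157; -0.0157 0.8560]
step 5: x^-=[-2.4757, 1.2790]  P^-=[0.3762 -0.1694; -0.1694 0.9568]  S=[0.5213]  K=[0.7347; -0.3983]  nu=[2.7769]  x^+=[-0.4356, 0.1730]  P^+=[0.0948 -0.0168; -0.0168 0.8741]

K[0,0] = 0.7347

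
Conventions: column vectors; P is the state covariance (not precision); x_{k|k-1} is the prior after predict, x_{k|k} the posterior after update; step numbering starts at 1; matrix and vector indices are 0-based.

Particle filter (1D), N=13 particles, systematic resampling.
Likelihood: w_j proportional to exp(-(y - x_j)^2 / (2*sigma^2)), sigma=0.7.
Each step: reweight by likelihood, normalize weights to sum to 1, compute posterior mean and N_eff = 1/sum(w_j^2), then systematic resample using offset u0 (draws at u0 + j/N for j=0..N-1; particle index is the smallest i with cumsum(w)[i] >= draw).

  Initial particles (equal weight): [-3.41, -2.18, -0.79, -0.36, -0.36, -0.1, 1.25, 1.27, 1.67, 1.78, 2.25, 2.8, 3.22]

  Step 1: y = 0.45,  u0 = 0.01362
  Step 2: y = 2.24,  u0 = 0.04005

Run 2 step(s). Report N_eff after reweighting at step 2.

step 1: w=[0.0000, 0.0003, 0.0610, 0.1499, 0.1499, 0.2150, 0.1524, 0.1474, 0.0641, 0.0482, 0.0107, 0.0010, 0.0001]  mean=0.4198  Neff=6.8312  idx=[2, 3, 3, 4, 4, 5, 5, 5, 6, 6, 7, 7, 8]
step 2: w=[0.0000, 0.0005, 0.0005, 0.0005, 0.0005, 0.0017, 0.0017, 0.0017, 0.1646, 0.1646, 0.1713, 0.1713, 0.3212]  mean=1.3820  Neff=4.6274  idx=[8, 8, 9, 9, 10, 10, 10, 11, 11, 12, 12, 12, 12]

N_eff = 4.6274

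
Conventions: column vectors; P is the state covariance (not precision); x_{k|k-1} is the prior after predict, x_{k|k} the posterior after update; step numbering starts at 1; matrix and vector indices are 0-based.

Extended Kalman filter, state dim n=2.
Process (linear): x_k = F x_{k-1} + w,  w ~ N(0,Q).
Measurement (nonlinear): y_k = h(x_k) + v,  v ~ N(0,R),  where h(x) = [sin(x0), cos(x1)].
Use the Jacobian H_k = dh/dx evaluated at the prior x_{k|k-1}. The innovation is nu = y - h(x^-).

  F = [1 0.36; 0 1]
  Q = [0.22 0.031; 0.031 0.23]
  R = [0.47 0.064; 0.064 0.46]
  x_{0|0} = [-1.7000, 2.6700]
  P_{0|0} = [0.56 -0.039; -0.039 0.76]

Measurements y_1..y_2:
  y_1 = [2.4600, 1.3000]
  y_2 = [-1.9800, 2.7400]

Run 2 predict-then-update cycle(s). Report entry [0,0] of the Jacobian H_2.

H_jac[0,0] = -0.0916

step 1: x^-=[-0.7388, 2.6700]  P^-=[0.8504 0.2656; 0.2656 0.9900]  H_jac=[0.7393 0.0000; 0.0000 -0.4543]  S=[0.9348 -0.0252; -0.0252 0.6643]  K=[0.6683 -0.1563; 0.1920 -0.6697]  nu=[3.1334, 2.1908]  x^+=[1.0130, 1.8043]  P^+=[0.4114 0.0641; 0.0641 0.6511]
step 2: x^-=[1.6626, 1.8043]  P^-=[0.7619 0.3295; 0.3295 0.8811]  H_jac=[-0.0916 0.0000; 0.0000 -0.9729]  S=[0.4764 0.0934; 0.0934 1.2939]  K=[-0.0994 -0.2405; 0.0674 -0.6673]  nu=[-2.9758, 2.9714]  x^+=[1.2436, -0.3792]  P^+=[0.6779 0.1203; 0.1203 0.3111]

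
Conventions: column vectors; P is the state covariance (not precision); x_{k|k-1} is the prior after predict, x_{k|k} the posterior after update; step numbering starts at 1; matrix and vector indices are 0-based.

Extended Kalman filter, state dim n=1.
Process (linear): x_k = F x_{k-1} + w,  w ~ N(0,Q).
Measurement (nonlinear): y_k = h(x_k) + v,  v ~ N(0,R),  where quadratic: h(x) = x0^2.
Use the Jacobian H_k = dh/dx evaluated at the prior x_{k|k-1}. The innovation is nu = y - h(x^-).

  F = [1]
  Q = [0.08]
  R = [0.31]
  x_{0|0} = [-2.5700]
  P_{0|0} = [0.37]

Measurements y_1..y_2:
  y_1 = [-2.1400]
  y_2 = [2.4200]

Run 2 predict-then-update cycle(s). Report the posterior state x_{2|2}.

x_post = [-1.3432]

step 1: x^-=[-2.5700]  P^-=[0.4500]  H_jac=[-5.1400]  S=[12.1988]  K=[-0.1896]  nu=[-8.7449]  x^+=[-0.9119]  P^+=[0.0114]
step 2: x^-=[-0.9119]  P^-=[0.0914]  H_jac=[-1.8238]  S=[0.6141]  K=[-0.2715]  nu=[1.5885]  x^+=[-1.3432]  P^+=[0.0462]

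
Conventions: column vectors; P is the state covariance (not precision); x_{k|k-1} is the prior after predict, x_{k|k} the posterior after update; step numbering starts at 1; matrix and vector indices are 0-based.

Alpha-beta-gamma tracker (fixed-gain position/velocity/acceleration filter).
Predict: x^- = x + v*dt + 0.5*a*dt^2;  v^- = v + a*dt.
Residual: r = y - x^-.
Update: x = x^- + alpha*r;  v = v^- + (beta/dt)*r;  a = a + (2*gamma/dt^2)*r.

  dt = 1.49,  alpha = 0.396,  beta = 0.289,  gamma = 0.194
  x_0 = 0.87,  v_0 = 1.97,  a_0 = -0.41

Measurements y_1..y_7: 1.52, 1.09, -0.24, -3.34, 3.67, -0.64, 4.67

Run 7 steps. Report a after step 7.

step 1: x_pred=3.3502  r=-1.8302  x^+=2.6254  v^+=1.0041  a^+=-0.7299
step 2: x_pred=3.3114  r=-2.2214  x^+=2.4317  v^+=-0.5142  a^+=-1.1181
step 3: x_pred=0.4244  r=-0.6644  x^+=0.1613  v^+=-2.3090  a^+=-1.2342
step 4: x_pred=-4.6492  r=1.3092  x^+=-4.1307  v^+=-3.8941  a^+=-1.0054
step 5: x_pred=-11.0489  r=14.7189  x^+=-5.2202  v^+=-2.5372  a^+=1.5670
step 6: x_pred=-7.2612  r=6.6212  x^+=-4.6392  v^+=1.0819  a^+=2.7242
step 7: x_pred=-0.0033  r=4.6733  x^+=1.8473  v^+=6.0473  a^+=3.5409

a_post = 3.5409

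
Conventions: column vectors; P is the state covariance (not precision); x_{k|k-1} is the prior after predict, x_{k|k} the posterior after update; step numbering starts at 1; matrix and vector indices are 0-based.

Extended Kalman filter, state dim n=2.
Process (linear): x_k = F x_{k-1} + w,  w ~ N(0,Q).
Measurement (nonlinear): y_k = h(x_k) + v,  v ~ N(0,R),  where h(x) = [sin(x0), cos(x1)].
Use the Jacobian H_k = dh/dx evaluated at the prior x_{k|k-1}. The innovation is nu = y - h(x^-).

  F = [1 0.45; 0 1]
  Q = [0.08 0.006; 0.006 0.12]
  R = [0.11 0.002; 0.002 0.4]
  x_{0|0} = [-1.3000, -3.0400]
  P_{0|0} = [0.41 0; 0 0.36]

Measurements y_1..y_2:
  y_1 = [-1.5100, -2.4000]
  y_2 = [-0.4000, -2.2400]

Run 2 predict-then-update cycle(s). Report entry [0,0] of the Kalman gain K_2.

K[0,0] = -0.7345

step 1: x^-=[-2.6680, -3.0400]  P^-=[0.5629 0.1680; 0.1680 0.4800]  H_jac=[-0.8899 0.0000; 0.0000 0.1014]  S=[0.5558 -0.0132; -0.0132 0.4049]  K=[-0.9010 0.0128; -0.2664 0.1116]  nu=[-1.0539, -1.4052]  x^+=[-1.7364, -2.9160]  P^+=[0.1113 0.0327; 0.0327 0.4347]
step 2: x^-=[-3.0486, -2.9160]  P^-=[0.3088 0.2343; 0.2343 0.5547]  H_jac=[-0.9957 0.0000; 0.0000 0.2236]  S=[0.4161 -0.0502; -0.0502 0.4277]  K=[-0.7345 0.0364; -0.5332 0.2275]  nu=[-0.3072, -1.2653]  x^+=[-2.8690, -3.0401]  P^+=[0.0811 0.0585; 0.0585 0.4021]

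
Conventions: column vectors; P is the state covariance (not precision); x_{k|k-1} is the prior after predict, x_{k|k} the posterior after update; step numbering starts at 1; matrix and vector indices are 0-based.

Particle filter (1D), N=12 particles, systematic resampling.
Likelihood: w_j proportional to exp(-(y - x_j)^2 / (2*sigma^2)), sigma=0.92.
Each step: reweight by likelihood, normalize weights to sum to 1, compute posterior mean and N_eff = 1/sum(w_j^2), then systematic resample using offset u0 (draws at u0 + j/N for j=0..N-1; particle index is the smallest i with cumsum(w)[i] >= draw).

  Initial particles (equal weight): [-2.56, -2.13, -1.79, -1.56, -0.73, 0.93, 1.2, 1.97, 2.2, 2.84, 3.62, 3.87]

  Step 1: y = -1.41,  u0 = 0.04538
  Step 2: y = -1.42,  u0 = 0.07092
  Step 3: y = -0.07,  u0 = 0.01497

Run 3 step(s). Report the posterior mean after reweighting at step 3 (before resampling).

step 1: w=[0.1168, 0.1879, 0.2343, 0.2518, 0.1942, 0.0100, 0.0046, 0.0003, 0.0001, 0.0000, 0.0000, 0.0000]  mean=-1.6375  Neff=4.8764  idx=[0, 1, 1, 1, 2, 2, 3, 3, 3, 4, 4, 4]
step 2: w=[0.0475, 0.0760, 0.0760, 0.0760, 0.0944, 0.0944, 0.1012, 0.1012, 0.1012, 0.0773, 0.0773, 0.0773]  mean=-1.5885  Neff=11.6155  idx=[1, 2, 3, 4, 5, 6, 7, 7, 8, 9, 10, 11]
step 3: w=[0.0204, 0.0204, 0.0204, 0.0437, 0.0437, 0.0675, 0.0675, 0.0675, 0.0675, 0.1938, 0.1938, 0.1938]  mean=-1.1325  Neff=7.3563  idx=[0, 3, 5, 6, 7, 9, 9, 9, 10, 10, 11, 11]

post_mean = -1.1325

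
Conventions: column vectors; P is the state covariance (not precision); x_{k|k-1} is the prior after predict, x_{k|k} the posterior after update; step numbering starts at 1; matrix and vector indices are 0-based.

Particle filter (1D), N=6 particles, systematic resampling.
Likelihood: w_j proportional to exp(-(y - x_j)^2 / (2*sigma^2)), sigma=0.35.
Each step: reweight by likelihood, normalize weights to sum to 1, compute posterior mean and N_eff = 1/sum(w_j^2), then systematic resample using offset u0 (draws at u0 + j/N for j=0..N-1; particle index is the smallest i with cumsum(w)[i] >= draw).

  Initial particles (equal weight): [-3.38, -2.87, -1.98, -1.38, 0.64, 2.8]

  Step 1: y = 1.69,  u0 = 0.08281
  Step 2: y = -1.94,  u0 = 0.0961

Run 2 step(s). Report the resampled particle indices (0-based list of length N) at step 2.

step 1: w=[0.0000, 0.0000, 0.0000, 0.0000, 0.6292, 0.3708]  mean=1.4408  Neff=1.8747  idx=[4, 4, 4, 4, 5, 5]
step 2: w=[0.2500, 0.2500, 0.2500, 0.2500, 0.0000, 0.0000]  mean=0.6400  Neff=4.0000  idx=[0, 1, 1, 2, 3, 3]

resampled_idx = [0, 1, 1, 2, 3, 3]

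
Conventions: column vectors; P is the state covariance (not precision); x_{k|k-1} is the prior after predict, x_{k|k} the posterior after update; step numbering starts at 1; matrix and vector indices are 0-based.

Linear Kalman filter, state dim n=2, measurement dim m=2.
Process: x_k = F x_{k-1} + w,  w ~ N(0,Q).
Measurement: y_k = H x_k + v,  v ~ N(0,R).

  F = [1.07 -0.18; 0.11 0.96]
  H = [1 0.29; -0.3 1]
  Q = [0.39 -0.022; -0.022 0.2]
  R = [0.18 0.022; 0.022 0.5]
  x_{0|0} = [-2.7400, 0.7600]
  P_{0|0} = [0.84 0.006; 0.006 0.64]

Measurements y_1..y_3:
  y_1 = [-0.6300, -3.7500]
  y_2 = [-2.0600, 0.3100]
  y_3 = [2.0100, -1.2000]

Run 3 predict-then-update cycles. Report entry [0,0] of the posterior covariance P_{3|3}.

step 1: x^-=[-3.0686, 0.4282]  P^-=[1.3701 -0.0277; -0.0277 0.8013]  S=[1.6015 -0.1819; -0.1819 1.4412]  K=[0.8278 -0.1999; 0.1944 0.5863]  nu=[2.3144, -5.0988]  x^+=[-0.1334, -2.1111]  P^+=[0.1548 -0.0353; -0.0353 0.2868]
step 2: x^-=[0.2373, -2.0414]  P^-=[0.5902 -0.0889; -0.0889 0.4588]  S=[0.7572 -0.1032; -0.1032 1.0652]  K=[0.7209 -0.1798; 0.1220 0.4675]  nu=[-1.7053, 2.4226]  x^+=[-1.4277, -1.1168]  P^+=[0.1355 -0.0334; -0.0334 0.2264]
step 3: x^-=[-1.3266, -1.2292]  P^-=[0.5653 -0.0788; -0.0788 0.4033]  S=[0.7335 -0.1026; -0.1026 1.0014]  K=[0.7151 -0.1748; 0.1132 0.4379]  nu=[3.6931, -0.3688]  x^+=[1.3787, -0.9726]  P^+=[0.1340 -0.0315; -0.0315 0.2120]

P_post[0,0] = 0.1340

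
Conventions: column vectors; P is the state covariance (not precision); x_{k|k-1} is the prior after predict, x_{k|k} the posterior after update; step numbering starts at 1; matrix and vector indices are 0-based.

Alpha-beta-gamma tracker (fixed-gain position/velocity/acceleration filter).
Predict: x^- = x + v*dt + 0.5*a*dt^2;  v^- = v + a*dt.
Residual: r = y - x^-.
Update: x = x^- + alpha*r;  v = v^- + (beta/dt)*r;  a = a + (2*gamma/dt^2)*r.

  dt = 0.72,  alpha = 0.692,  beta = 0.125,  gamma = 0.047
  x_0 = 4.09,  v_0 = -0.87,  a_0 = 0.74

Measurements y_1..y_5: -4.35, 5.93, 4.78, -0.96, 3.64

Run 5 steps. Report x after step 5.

x_post = 2.8652

step 1: x_pred=3.6554  r=-8.0054  x^+=-1.8843  v^+=-1.7270  a^+=-0.7116
step 2: x_pred=-3.3122  r=9.2422  x^+=3.0834  v^+=-0.6348  a^+=0.9643
step 3: x_pred=2.8763  r=1.9037  x^+=4.1936  v^+=0.3900  a^+=1.3095
step 4: x_pred=4.8138  r=-5.7738  x^+=0.8183  v^+=0.3304  a^+=0.2625
step 5: x_pred=1.1243  r=2.5157  x^+=2.8652  v^+=0.9562  a^+=0.7187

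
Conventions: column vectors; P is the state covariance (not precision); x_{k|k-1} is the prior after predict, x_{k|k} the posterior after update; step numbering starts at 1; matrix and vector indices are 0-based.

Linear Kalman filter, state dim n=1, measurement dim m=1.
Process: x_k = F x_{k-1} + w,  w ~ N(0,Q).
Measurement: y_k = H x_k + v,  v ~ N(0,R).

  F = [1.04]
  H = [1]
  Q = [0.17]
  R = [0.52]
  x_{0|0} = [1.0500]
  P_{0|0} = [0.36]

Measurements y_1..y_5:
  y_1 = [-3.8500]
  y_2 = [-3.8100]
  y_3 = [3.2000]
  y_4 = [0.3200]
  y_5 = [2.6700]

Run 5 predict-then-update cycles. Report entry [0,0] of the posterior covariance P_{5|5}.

P_post[0,0] = 0.2333

step 1: x^-=[1.0920]  P^-=[0.5594]  S=[1.0794]  K=[0.5182]  nu=[-4.9420]  x^+=[-1.4691]  P^+=[0.2695]
step 2: x^-=[-1.5279]  P^-=[0.4615]  S=[0.9815]  K=[0.4702]  nu=[-2.2821]  x^+=[-2.6009]  P^+=[0.2445]
step 3: x^-=[-2.7050]  P^-=[0.4344]  S=[0.9544]  K=[0.4552]  nu=[5.9050]  x^+=[-0.0171]  P^+=[0.2367]
step 4: x^-=[-0.0178]  P^-=[0.4260]  S=[0.9460]  K=[0.4503]  nu=[0.3378]  x^+=[0.1343]  P^+=[0.2342]
step 5: x^-=[0.1397]  P^-=[0.4233]  S=[0.9433]  K=[0.4487]  nu=[2.5303]  x^+=[1.2751]  P^+=[0.2333]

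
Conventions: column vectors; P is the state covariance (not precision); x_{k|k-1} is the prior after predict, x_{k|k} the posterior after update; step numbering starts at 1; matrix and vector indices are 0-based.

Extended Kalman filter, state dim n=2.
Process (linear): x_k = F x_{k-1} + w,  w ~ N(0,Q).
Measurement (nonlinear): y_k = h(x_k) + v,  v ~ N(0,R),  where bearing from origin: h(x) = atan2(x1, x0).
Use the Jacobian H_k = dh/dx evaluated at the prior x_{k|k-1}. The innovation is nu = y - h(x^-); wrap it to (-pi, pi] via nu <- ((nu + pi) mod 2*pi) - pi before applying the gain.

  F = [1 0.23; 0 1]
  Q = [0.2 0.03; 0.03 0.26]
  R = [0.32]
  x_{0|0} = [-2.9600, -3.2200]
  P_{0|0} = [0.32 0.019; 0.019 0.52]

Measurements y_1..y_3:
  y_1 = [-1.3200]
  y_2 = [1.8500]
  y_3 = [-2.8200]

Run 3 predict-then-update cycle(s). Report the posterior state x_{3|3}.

step 1: x^-=[-3.7006, -3.2200]  P^-=[0.5562 0.1686; 0.1686 0.7800]  H_jac=[0.1338 -0.1538]  S=[0.3415]  K=[0.1421; -0.2852]  nu=[1.1055]  x^+=[-3.5436, -3.5353]  P^+=[0.5494 0.1824; 0.1824 0.7522]
step 2: x^-=[-4.3567, -3.5353]  P^-=[0.8731 0.3854; 0.3854 1.0122]  H_jac=[0.1123 -0.1384]  S=[0.3384]  K=[0.1321; -0.2860]  nu=[-1.9733]  x^+=[-4.6174, -2.9709]  P^+=[0.8672 0.3982; 0.3982 0.9845]
step 3: x^-=[-5.3007, -2.9709]  P^-=[1.3024 0.6547; 0.6547 1.2445]  H_jac=[0.0805 -0.1436]  S=[0.3390]  K=[0.0319; -0.3717]  nu=[-0.1893]  x^+=[-5.3067, -2.9005]  P^+=[1.3021 0.6587; 0.6587 1.1977]

x_post = [-5.3067, -2.9005]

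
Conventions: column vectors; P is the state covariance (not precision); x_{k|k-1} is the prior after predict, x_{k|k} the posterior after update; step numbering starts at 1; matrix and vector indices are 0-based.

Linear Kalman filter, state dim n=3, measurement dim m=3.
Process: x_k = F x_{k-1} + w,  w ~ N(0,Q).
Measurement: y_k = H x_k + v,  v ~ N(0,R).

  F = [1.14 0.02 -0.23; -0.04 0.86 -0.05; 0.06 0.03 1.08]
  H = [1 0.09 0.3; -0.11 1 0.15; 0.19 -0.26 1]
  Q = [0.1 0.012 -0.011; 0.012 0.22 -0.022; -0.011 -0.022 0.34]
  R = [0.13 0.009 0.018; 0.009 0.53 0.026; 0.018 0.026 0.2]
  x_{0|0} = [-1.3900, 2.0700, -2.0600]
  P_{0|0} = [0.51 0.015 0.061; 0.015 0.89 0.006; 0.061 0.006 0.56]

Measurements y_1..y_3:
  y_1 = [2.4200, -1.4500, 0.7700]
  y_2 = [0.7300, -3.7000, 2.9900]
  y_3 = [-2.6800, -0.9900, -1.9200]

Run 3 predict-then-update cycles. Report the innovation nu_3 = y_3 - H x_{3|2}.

innov = [-3.7461, 0.7855, -4.3001]

step 1: x^-=[-1.0694, 1.9388, -2.2461]  P^-=[0.7614 0.0211 -0.0398; 0.0211 0.8792 -0.0270; -0.0398 -0.0270 1.0042]  S=[0.9674 0.0573 0.3958; 0.0573 1.4295 -0.0860; 0.3958 -0.0860 1.2879]  K=[0.8617 -0.0942 -0.1939; 0.1416 0.5929 -0.1993; -0.0724 0.1412 0.8110]  nu=[3.9887, -3.1695, 3.7234]  x^+=[1.9440, -0.1174, 0.0369]  P^+=[0.1268 -0.0248 -0.0563; -0.0248 0.2985 0.0604; -0.0563 0.0604 0.1910]
step 2: x^-=[2.2054, -0.1806, 0.1529]  P^-=[0.3028 -0.0201 -0.1181; -0.0201 0.4378 0.0325; -0.1181 0.0325 0.5600]  S=[0.4141 0.0167 0.1137; 0.0167 1.0021 0.0263; 0.1137 0.0263 0.7407]  K=[0.6936 -0.0779 -0.1784; 0.0919 0.4462 -0.1449; -0.0752 0.1115 0.7219]  nu=[-1.5050, -3.2998, 2.3711]  x^+=[0.9954, -2.1348, 1.6099]  P^+=[0.1032 -0.0208 -0.0502; -0.0208 0.2243 0.0465; -0.0502 0.0465 0.1676]
step 3: x^-=[0.7218, -1.9562, 1.7343]  P^-=[0.2680 -0.0141 -0.1066; -0.0141 0.3837 0.0189; -0.1066 0.0189 0.5325]  S=[0.3836 0.0175 0.1106; 0.0175 0.9412 0.0243; 0.1106 0.0243 0.7191]  K=[0.6650 -0.0712 -0.1723; 0.0907 0.4143 -0.1441; -0.0672 0.1003 0.7124]  nu=[-3.7461, 0.7855, -4.3001]  x^+=[-1.0846, -1.3507, -0.9986]  P^+=[0.0987 -0.0182 -0.0478; -0.0182 0.2085 0.0413; -0.0478 0.0413 0.1637]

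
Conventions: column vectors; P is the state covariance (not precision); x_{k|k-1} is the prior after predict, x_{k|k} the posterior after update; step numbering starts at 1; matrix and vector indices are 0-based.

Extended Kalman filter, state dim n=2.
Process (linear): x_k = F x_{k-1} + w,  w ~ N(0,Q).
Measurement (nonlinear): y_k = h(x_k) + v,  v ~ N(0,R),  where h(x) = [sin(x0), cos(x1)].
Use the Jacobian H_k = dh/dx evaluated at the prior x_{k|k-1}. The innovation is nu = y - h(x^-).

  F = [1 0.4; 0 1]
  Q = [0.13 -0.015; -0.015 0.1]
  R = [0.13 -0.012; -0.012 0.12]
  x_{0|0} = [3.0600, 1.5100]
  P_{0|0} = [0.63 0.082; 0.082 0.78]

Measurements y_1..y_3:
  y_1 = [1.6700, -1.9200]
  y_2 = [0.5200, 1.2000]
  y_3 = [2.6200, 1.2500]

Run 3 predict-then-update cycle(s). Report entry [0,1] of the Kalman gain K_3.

K[0,1] = -0.1184

step 1: x^-=[3.6640, 1.5100]  P^-=[0.9504 0.3790; 0.3790 0.8800]  H_jac=[-0.8666 0.0000; 0.0000 -0.9982]  S=[0.8438 0.3158; 0.3158 0.9968]  K=[-0.9463 -0.0797; -0.0674 -0.8599]  nu=[2.1690, -1.9808]  x^+=[1.7693, 3.0671]  P^+=[0.1408 -0.0018; -0.0018 0.1026]
step 2: x^-=[2.9961, 3.0671]  P^-=[0.2858 0.0242; 0.0242 0.2026]  H_jac=[-0.9894 0.0000; 0.0000 -0.0745]  S=[0.4098 -0.0102; -0.0102 0.1211]  K=[-0.6919 -0.0732; -0.0617 -0.1297]  nu=[0.3751, 2.1972]  x^+=[2.5757, 2.7588]  P^+=[0.0900 0.0065; 0.0065 0.1991]
step 3: x^-=[3.6792, 2.7588]  P^-=[0.2571 0.0712; 0.0712 0.2991]  H_jac=[-0.8589 0.0000; 0.0000 -0.3735]  S=[0.3197 0.0108; 0.0108 0.1617]  K=[-0.6868 -0.1184; -0.1682 -0.6795]  nu=[3.1321, 2.1776]  x^+=[1.2703, 0.7521]  P^+=[0.1023 0.0160; 0.0160 0.2129]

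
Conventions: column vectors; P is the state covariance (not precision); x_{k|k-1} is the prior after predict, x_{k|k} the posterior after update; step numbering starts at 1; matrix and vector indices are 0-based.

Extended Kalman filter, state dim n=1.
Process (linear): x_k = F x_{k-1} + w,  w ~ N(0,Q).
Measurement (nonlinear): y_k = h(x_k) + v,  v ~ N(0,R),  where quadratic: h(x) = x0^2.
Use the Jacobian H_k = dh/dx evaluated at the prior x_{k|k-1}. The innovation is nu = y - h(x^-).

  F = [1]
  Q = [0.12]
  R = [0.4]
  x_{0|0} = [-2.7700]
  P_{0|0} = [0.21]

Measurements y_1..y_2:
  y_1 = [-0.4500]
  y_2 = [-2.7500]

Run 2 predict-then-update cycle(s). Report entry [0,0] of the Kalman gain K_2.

K[0,0] = -0.2612

step 1: x^-=[-2.7700]  P^-=[0.3300]  H_jac=[-5.5400]  S=[10.5282]  K=[-0.1736]  nu=[-8.1229]  x^+=[-1.3595]  P^+=[0.0125]
step 2: x^-=[-1.3595]  P^-=[0.1325]  H_jac=[-2.7190]  S=[1.3798]  K=[-0.2612]  nu=[-4.5982]  x^+=[-0.1586]  P^+=[0.0384]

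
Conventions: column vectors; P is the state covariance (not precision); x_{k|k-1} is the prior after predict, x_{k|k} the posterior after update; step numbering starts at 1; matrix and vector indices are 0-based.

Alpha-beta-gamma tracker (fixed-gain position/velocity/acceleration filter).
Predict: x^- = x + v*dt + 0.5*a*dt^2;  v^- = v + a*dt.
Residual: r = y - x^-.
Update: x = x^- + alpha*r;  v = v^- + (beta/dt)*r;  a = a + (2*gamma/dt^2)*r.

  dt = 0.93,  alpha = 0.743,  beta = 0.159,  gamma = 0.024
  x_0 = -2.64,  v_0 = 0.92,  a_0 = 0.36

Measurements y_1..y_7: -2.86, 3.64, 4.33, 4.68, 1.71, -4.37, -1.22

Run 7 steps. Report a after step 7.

a_post = -0.4446

step 1: x_pred=-1.6287  r=-1.2313  x^+=-2.5436  v^+=1.0443  a^+=0.2917
step 2: x_pred=-1.4462  r=5.0862  x^+=2.3328  v^+=2.1851  a^+=0.5739
step 3: x_pred=4.6132  r=-0.2832  x^+=4.4028  v^+=2.6705  a^+=0.5582
step 4: x_pred=7.1277  r=-2.4477  x^+=5.3091  v^+=2.7711  a^+=0.4224
step 5: x_pred=8.0689  r=-6.3589  x^+=3.3442  v^+=2.0768  a^+=0.0695
step 6: x_pred=5.3057  r=-9.6757  x^+=-1.8833  v^+=0.4872  a^+=-0.4675
step 7: x_pred=-1.6324  r=0.4124  x^+=-1.3260  v^+=0.1229  a^+=-0.4446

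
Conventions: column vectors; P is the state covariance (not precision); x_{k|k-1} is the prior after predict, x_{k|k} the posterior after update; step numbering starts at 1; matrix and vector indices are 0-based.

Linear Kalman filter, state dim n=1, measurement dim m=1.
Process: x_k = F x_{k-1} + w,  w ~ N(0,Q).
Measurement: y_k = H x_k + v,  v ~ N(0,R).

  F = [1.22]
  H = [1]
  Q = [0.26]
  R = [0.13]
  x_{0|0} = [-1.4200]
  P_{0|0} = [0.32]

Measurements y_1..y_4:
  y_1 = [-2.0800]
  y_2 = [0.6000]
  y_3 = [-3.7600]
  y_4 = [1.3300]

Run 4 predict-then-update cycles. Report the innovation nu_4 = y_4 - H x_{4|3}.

step 1: x^-=[-1.7324]  P^-=[0.7363]  S=[0.8663]  K=[0.8499]  nu=[-0.3476]  x^+=[-2.0278]  P^+=[0.1105]
step 2: x^-=[-2.4740]  P^-=[0.4245]  S=[0.5545]  K=[0.7655]  nu=[3.0740]  x^+=[-0.1207]  P^+=[0.0995]
step 3: x^-=[-0.1473]  P^-=[0.4081]  S=[0.5381]  K=[0.7584]  nu=[-3.6127]  x^+=[-2.8872]  P^+=[0.0986]
step 4: x^-=[-3.5224]  P^-=[0.4067]  S=[0.5367]  K=[0.7578]  nu=[4.8524]  x^+=[0.1547]  P^+=[0.0985]

innov = [4.8524]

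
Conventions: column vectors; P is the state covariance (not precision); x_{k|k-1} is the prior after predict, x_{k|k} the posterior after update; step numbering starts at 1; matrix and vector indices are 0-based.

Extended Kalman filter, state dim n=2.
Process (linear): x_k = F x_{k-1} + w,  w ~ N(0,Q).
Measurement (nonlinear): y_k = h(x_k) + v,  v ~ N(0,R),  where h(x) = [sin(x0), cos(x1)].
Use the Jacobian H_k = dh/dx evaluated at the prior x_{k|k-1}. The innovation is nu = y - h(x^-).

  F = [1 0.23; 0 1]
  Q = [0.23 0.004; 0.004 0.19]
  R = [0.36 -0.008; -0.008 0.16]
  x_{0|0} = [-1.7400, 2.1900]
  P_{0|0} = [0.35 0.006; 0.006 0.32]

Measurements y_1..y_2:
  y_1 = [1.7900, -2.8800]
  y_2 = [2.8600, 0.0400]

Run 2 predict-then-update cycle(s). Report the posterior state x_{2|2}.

x_post = [2.4056, 4.6196]

step 1: x^-=[-1.2363, 2.1900]  P^-=[0.5997 0.0836; 0.0836 0.5100]  H_jac=[0.3283 0.0000; 0.0000 -0.8143]  S=[0.4246 -0.0303; -0.0303 0.4982]  K=[0.4559 -0.1089; 0.0051 -0.8333]  nu=[2.7346, -2.2996]  x^+=[0.2606, 4.1202]  P^+=[0.5025 0.0259; 0.0259 0.1638]
step 2: x^-=[1.2083, 4.1202]  P^-=[0.7531 0.0675; 0.0675 0.3538]  H_jac=[0.3546 0.0000; 0.0000 0.8297]  S=[0.4547 0.0119; 0.0119 0.4035]  K=[0.5842 0.1217; 0.0337 0.7264]  nu=[1.9250, 0.5982]  x^+=[2.4056, 4.6196]  P^+=[0.5903 0.0178; 0.0178 0.1398]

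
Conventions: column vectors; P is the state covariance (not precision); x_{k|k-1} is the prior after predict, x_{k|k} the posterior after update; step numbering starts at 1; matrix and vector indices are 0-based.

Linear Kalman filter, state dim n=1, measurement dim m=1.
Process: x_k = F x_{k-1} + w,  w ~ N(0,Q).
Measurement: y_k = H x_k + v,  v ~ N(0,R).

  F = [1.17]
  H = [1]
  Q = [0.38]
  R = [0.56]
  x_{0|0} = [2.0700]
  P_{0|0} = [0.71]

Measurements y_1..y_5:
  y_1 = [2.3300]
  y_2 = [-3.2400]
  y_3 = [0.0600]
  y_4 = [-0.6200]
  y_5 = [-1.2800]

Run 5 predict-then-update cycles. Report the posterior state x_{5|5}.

step 1: x^-=[2.4219]  P^-=[1.3519]  S=[1.9119]  K=[0.7071]  nu=[-0.0919]  x^+=[2.3569]  P^+=[0.3960]
step 2: x^-=[2.7576]  P^-=[0.9221]  S=[1.4821]  K=[0.6221]  nu=[-5.9976]  x^+=[-0.9738]  P^+=[0.3484]
step 3: x^-=[-1.1393]  P^-=[0.8569]  S=[1.4169]  K=[0.6048]  nu=[1.1993]  x^+=[-0.4140]  P^+=[0.3387]
step 4: x^-=[-0.4844]  P^-=[0.8436]  S=[1.4036]  K=[0.6010]  nu=[-0.1356]  x^+=[-0.5659]  P^+=[0.3366]
step 5: x^-=[-0.6621]  P^-=[0.8407]  S=[1.4007]  K=[0.6002]  nu=[-0.6179]  x^+=[-1.0330]  P^+=[0.3361]

x_post = [-1.0330]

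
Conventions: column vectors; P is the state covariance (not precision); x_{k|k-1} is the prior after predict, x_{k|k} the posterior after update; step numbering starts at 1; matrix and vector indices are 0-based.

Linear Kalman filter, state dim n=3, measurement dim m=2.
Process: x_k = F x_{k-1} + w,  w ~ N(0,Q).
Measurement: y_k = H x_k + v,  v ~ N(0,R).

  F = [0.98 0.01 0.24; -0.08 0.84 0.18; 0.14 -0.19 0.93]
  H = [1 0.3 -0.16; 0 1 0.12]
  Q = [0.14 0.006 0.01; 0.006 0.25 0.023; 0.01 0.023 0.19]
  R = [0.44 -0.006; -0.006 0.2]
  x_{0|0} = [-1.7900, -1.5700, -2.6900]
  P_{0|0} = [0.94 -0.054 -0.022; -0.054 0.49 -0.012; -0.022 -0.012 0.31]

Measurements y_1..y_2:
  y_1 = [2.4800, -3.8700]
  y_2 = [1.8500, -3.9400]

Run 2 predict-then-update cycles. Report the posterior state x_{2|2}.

x_post = [1.8471, -3.4912, -0.9883]

step 1: x^-=[-2.4155, -1.6598, -2.4540]  P^-=[1.0492 -0.1005 0.1969; -0.1005 0.6161 -0.0289; 0.1969 -0.0289 0.4956]  S=[1.4368 0.0960; 0.0960 0.8163]  K=[0.6991 -0.1764; 0.0118 0.7491; 0.0739 0.0288]  nu=[5.0008, -1.9157]  x^+=[1.4186, -3.0356, -2.1398]  P^+=[0.3452 -0.0546 0.1261; -0.0546 0.1561 -0.0531; 0.1261 -0.0531 0.4867]
step 2: x^-=[0.8463, -3.0486, -1.2146]  P^-=[0.5576 -0.0346 0.2969; -0.0346 0.3658 0.0226; 0.2969 0.0226 0.6779]  S=[0.9299 0.0889; 0.0889 0.5810]  K=[0.5452 -0.0817; 0.0165 0.6318; 0.1957 0.1489]  nu=[1.7239, -0.7457]  x^+=[1.8471, -3.4912, -0.9883]  P^+=[0.2853 -0.0435 0.1990; -0.0435 0.1318 -0.0463; 0.1990 -0.0463 0.6242]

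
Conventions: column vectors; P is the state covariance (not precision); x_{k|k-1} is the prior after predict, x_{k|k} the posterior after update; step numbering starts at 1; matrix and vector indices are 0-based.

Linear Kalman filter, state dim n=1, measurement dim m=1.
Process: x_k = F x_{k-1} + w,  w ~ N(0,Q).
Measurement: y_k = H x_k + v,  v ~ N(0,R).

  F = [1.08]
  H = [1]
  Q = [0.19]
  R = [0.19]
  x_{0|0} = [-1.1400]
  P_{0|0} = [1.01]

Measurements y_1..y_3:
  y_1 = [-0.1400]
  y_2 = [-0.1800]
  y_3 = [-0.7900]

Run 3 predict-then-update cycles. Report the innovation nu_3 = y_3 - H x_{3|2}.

innov = [-0.5546]

step 1: x^-=[-1.2312]  P^-=[1.3681]  S=[1.5581]  K=[0.8781]  nu=[1.0912]  x^+=[-0.2731]  P^+=[0.1668]
step 2: x^-=[-0.2949]  P^-=[0.3846]  S=[0.5746]  K=[0.6693]  nu=[0.1149]  x^+=[-0.2180]  P^+=[0.1272]
step 3: x^-=[-0.2354]  P^-=[0.3383]  S=[0.5283]  K=[0.6404]  nu=[-0.5546]  x^+=[-0.5906]  P^+=[0.1217]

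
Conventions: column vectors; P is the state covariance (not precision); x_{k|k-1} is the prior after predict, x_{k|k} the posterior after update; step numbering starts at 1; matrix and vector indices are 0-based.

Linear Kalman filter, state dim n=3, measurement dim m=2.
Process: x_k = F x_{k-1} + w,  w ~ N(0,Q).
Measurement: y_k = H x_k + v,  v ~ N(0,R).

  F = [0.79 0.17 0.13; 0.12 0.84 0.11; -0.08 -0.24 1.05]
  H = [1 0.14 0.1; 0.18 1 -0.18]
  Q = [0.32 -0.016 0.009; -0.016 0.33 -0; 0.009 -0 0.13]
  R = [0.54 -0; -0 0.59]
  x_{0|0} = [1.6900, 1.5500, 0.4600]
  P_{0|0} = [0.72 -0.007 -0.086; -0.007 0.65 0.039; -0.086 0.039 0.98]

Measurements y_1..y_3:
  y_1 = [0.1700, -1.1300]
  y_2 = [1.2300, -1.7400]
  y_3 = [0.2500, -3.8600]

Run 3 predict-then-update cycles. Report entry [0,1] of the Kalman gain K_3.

step 1: x^-=[1.6584, 1.5554, -0.0242]  P^-=[0.7869 0.1505 0.0075; 0.1505 0.8144 -0.0008; 0.0075 -0.0008 1.2470]  S=[1.3989 0.3862; 0.3862 1.5243]  K=[0.5649 0.0476; 0.0393 0.5422; 0.1451 -0.1837]  nu=[-1.7037, -2.9883]  x^+=[0.5536, -0.1318, 0.2774]  P^+=[0.3162 -0.0390 -0.0565; -0.0390 0.3477 0.1154; -0.0565 0.1154 1.1867]
step 2: x^-=[0.4510, -0.0138, 0.2786]  P^-=[0.5305 0.0629 0.1155; 0.0629 0.6062 0.1598; 0.1155 0.1598 1.4102]  S=[1.1416 0.2127; 0.2127 1.2167]  K=[0.4769 0.0297; 0.0551 0.4743; 0.2641 -0.1064]  nu=[0.7531, -1.7573]  x^+=[0.7580, -0.8057, 0.6645]  P^+=[0.2637 -0.0327 -0.0153; -0.0327 0.3180 0.1792; -0.0153 0.1792 1.3288]
step 3: x^-=[0.5482, -0.5127, 0.8304]  P^-=[0.5122 0.0724 0.1812; 0.0724 0.6003 0.2415; 0.1812 0.2415 1.5260]  S=[1.1425 0.2117; 0.2117 1.1838]  K=[0.4679 0.0278; 0.0712 0.4687; 0.3329 -0.0600]  nu=[-0.3094, -3.2965]  x^+=[0.3118, -2.0798, 0.9252]  P^+=[0.2557 -0.0280 0.0092; -0.0280 0.3204 0.2156; 0.0092 0.2156 1.4036]

K[0,1] = 0.0278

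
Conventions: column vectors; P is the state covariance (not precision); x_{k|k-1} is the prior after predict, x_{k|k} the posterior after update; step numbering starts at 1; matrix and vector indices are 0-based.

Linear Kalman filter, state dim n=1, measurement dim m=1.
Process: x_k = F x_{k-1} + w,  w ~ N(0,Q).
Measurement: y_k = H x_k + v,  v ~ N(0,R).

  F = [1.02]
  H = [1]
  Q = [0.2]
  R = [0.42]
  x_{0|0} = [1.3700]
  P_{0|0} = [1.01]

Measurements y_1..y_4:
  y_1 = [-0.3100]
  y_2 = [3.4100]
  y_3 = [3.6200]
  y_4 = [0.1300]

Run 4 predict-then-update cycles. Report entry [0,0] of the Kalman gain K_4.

K[0,0] = 0.5026

step 1: x^-=[1.3974]  P^-=[1.2508]  S=[1.6708]  K=[0.7486]  nu=[-1.7074]  x^+=[0.1192]  P^+=[0.3144]
step 2: x^-=[0.1216]  P^-=[0.5271]  S=[0.9471]  K=[0.5566]  nu=[3.2884]  x^+=[1.9518]  P^+=[0.2338]
step 3: x^-=[1.9908]  P^-=[0.4432]  S=[0.8632]  K=[0.5134]  nu=[1.6292]  x^+=[2.8273]  P^+=[0.2156]
step 4: x^-=[2.8838]  P^-=[0.4244]  S=[0.8444]  K=[0.5026]  nu=[-2.7538]  x^+=[1.4998]  P^+=[0.2111]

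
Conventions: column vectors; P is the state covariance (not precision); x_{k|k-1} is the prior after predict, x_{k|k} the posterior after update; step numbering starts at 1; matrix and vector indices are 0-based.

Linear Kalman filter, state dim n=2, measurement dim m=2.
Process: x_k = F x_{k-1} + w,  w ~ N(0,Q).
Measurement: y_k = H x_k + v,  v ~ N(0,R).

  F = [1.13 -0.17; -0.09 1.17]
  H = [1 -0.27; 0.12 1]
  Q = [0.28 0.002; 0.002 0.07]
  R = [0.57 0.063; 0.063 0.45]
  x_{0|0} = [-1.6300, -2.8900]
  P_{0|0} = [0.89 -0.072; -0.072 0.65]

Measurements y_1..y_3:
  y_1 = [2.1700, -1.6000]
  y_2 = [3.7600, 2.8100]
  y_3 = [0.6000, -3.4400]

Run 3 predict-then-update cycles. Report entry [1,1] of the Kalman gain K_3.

step 1: x^-=[-1.3506, -3.2346]  P^-=[1.4629 -0.3141; -0.3141 0.9822]  S=[2.2741 -0.3306; -0.3306 1.3778]  K=[0.6900 0.0650; -0.1607 0.6469]  nu=[2.6473, 1.7967]  x^+=[0.5928, -2.4977]  P^+=[0.4040 0.0242; 0.0242 0.2781]
step 2: x^-=[1.0945, -2.9757]  P^-=[0.7945 -0.0620; -0.0620 0.4488]  S=[1.4307 -0.0228; -0.0228 0.8954]  K=[0.5679 0.0517; -0.1202 0.4899]  nu=[1.8621, 5.6543]  x^+=[2.4444, -0.4295]  P^+=[0.3321 0.0192; 0.0192 0.2106]
step 3: x^-=[2.8352, -0.7225]  P^-=[0.7028 -0.0480; -0.0480 0.3569]  S=[1.3247 0.0045; 0.0045 0.8055]  K=[0.5402 0.0421; -0.1105 0.4366]  nu=[-2.4303, -3.0577]  x^+=[1.3938, -1.7889]  P^+=[0.3146 0.0152; 0.0152 0.1877]

K[1,1] = 0.4366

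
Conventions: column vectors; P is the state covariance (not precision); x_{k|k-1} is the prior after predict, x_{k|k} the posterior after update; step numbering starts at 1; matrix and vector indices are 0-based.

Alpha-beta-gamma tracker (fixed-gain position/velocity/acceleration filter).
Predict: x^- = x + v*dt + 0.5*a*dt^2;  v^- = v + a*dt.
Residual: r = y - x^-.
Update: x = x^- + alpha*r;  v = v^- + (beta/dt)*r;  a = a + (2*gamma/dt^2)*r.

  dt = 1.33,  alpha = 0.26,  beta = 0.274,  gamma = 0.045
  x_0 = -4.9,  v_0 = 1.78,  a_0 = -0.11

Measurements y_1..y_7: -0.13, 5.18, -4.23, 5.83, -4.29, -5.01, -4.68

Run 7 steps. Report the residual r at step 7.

resid = 1.9672

step 1: x_pred=-2.6299  r=2.4999  x^+=-1.9799  v^+=2.1487  a^+=0.0172
step 2: x_pred=0.8931  r=4.2869  x^+=2.0077  v^+=3.0548  a^+=0.2353
step 3: x_pred=6.2786  r=-10.5086  x^+=3.5464  v^+=1.2028  a^+=-0.2994
step 4: x_pred=4.8813  r=0.9487  x^+=5.1280  v^+=1.0001  a^+=-0.2511
step 5: x_pred=6.2360  r=-10.5260  x^+=3.4992  v^+=-1.5024  a^+=-0.7866
step 6: x_pred=0.8053  r=-5.8153  x^+=-0.7067  v^+=-3.7467  a^+=-1.0825
step 7: x_pred=-6.6472  r=1.9672  x^+=-6.1357  v^+=-4.7812  a^+=-0.9824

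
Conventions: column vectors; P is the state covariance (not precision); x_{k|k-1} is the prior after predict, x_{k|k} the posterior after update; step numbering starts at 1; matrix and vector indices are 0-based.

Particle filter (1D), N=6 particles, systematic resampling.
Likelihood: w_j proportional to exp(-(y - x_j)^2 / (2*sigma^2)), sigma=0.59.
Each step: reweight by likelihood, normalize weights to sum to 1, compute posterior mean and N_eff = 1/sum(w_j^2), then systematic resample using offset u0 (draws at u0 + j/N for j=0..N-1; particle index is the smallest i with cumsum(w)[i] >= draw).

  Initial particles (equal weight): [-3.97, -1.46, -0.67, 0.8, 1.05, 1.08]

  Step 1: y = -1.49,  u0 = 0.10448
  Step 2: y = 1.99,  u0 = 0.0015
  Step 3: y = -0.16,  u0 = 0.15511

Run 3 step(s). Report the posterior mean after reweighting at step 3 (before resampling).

post_mean = -0.6898

step 1: w=[0.0001, 0.7236, 0.2758, 0.0004, 0.0001, 0.0001]  mean=-1.2412  Neff=1.6677  idx=[1, 1, 1, 1, 2, 2]
step 2: w=[0.0005, 0.0005, 0.0005, 0.0005, 0.4990, 0.4990]  mean=-0.6715  Neff=2.0078  idx=[3, 4, 4, 5, 5, 5]
step 3: w=[0.0250, 0.1950, 0.1950, 0.1950, 0.1950, 0.1950]  mean=-0.6898  Neff=5.2425  idx=[1, 2, 3, 4, 5, 5]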